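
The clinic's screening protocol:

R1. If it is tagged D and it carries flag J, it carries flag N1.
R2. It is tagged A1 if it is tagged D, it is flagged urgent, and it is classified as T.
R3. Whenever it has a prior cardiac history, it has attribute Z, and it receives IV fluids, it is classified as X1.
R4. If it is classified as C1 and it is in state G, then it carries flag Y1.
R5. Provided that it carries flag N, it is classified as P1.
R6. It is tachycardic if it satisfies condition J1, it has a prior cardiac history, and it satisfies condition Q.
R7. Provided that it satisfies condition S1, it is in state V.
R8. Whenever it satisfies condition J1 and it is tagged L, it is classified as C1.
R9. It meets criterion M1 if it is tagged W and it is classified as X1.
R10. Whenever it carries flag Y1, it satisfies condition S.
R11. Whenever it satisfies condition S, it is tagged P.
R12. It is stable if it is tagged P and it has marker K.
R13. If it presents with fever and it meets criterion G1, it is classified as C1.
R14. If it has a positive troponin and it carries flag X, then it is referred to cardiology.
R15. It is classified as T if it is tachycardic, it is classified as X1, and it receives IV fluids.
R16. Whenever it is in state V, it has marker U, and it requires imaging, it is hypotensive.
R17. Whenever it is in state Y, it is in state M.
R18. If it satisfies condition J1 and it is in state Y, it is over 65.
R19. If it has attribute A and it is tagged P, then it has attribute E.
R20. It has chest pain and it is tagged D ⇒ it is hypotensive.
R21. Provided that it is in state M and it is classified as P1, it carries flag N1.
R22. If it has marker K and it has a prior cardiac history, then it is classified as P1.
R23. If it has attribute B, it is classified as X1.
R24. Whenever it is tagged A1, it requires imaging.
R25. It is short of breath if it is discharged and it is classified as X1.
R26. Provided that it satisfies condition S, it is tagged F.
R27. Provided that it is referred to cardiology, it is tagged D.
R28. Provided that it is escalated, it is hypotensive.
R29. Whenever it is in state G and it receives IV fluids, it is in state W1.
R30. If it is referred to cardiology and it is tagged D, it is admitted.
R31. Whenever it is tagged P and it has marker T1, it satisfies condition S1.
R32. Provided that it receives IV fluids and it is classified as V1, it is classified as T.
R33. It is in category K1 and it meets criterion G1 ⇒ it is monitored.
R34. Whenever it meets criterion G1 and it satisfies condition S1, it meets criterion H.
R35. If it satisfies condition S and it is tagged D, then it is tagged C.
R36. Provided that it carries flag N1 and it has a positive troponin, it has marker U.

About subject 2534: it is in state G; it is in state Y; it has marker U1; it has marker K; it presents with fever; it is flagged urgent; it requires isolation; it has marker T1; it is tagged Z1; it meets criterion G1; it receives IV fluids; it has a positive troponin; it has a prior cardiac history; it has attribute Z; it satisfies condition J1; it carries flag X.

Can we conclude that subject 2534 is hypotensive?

Forward chaining from the given facts derives: is classified as X1, is classified as C1, is referred to cardiology, is in state M, is over 65, is classified as P1, is tagged D, is in state W1, is admitted, carries flag Y1, satisfies condition S, is tagged P, is stable, carries flag N1, is tagged F, satisfies condition S1, meets criterion H, is tagged C, has marker U, is in state V.
Rules concluding "it is hypotensive": R16 needs "it requires imaging"; R20 needs "it has chest pain"; R28 needs "it is escalated" — none of these are established.

No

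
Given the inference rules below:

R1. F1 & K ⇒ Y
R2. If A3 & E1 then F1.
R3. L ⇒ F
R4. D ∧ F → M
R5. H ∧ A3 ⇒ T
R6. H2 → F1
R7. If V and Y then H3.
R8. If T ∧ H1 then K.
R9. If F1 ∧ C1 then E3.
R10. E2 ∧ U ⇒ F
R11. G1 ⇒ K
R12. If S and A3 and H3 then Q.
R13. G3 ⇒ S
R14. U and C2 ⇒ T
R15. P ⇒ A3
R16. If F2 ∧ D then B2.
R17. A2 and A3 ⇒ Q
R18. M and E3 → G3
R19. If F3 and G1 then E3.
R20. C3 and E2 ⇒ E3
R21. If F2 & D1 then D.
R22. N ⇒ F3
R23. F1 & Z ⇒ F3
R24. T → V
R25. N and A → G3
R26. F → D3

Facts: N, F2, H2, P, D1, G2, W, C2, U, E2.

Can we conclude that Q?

Forward chaining from the given facts derives: F1, F, T, A3, D, F3, V, D3, M, B2.
Rules concluding Q: R12 needs S; R17 needs A2 — none of these are established.

No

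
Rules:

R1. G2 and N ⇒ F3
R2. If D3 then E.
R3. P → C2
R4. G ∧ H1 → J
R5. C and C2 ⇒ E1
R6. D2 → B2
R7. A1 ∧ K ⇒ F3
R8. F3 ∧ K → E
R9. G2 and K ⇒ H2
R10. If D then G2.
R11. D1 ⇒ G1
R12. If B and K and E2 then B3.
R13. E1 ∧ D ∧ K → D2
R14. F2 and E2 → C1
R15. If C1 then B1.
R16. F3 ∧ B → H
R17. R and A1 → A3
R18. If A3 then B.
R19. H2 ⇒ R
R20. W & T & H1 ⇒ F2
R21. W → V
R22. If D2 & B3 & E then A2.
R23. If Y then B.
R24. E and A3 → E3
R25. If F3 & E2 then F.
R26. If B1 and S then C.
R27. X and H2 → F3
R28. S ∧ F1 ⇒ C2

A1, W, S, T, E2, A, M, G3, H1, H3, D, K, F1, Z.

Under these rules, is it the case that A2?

Yes

F3  (by R7: A1, K)
E  (by R8: F3, K)
G2  (by R10: D)
F2  (by R20: W, T, H1)
C2  (by R28: S, F1)
H2  (by R9: G2, K)
C1  (by R14: F2, E2)
B1  (by R15: C1)
R  (by R19: H2)
C  (by R26: B1, S)
E1  (by R5: C, C2)
D2  (by R13: E1, D, K)
A3  (by R17: R, A1)
B  (by R18: A3)
B3  (by R12: B, K, E2)
A2  (by R22: D2, B3, E)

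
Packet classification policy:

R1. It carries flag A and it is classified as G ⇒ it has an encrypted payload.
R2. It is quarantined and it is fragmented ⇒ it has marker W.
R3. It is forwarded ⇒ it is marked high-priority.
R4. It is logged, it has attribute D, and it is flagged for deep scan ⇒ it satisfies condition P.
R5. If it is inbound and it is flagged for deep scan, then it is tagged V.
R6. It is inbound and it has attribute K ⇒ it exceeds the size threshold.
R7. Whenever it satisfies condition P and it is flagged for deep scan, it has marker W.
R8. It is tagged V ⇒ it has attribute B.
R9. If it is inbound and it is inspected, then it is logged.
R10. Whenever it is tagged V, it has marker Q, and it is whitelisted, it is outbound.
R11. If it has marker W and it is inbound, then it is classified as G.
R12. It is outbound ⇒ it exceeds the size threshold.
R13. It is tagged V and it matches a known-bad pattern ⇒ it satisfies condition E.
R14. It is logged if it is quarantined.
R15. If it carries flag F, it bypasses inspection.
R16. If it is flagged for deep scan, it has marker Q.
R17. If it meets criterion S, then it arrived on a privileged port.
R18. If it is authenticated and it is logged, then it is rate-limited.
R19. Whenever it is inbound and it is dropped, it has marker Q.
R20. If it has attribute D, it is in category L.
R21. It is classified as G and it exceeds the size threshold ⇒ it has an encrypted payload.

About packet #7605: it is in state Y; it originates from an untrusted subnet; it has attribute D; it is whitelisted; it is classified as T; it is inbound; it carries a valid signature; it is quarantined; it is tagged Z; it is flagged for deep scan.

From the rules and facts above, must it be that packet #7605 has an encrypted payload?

Yes

By R5 (it is inbound, it is flagged for deep scan): it is tagged V.
By R14 (it is quarantined): it is logged.
By R16 (it is flagged for deep scan): it has marker Q.
By R4 (it is logged, it has attribute D, it is flagged for deep scan): it satisfies condition P.
By R7 (it satisfies condition P, it is flagged for deep scan): it has marker W.
By R10 (it is tagged V, it has marker Q, it is whitelisted): it is outbound.
By R11 (it has marker W, it is inbound): it is classified as G.
By R12 (it is outbound): it exceeds the size threshold.
By R21 (it is classified as G, it exceeds the size threshold): it has an encrypted payload.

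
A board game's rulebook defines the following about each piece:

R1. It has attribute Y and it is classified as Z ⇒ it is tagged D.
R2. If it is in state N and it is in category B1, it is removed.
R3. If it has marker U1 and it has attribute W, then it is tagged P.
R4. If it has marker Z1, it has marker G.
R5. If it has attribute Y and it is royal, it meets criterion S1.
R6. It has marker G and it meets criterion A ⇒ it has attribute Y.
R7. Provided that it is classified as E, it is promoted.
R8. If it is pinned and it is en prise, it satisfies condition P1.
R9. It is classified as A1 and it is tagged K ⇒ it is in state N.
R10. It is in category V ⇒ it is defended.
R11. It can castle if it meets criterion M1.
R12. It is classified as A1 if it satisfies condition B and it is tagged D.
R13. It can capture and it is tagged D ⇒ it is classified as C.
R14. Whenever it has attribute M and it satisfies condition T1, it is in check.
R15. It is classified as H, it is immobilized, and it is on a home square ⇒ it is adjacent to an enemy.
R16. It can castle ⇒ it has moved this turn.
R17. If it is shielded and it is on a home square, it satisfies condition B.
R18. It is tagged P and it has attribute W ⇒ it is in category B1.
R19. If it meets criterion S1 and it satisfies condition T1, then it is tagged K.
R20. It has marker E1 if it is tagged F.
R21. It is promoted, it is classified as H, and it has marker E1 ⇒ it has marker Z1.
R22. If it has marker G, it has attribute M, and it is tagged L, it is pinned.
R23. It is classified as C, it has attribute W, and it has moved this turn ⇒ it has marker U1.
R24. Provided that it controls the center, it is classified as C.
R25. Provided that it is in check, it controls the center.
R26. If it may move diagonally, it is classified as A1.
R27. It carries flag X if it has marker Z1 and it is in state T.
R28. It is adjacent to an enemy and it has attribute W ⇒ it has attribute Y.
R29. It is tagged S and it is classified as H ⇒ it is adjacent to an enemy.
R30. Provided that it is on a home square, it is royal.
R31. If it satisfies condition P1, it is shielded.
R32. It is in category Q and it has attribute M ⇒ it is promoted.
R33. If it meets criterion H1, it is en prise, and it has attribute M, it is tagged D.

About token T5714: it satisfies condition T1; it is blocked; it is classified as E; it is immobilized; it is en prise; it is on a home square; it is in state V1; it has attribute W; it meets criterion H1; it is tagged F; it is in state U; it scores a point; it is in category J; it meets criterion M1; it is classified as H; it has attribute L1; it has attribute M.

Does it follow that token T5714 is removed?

Forward chaining from the given facts derives: is promoted, can castle, is in check, is adjacent to an enemy, has moved this turn, has marker E1, has marker Z1, controls the center, has attribute Y, is royal, is tagged D, has marker G, meets criterion S1, is tagged K, is classified as C, has marker U1, is tagged P, is in category B1.
The only rule concluding "it is removed" is R2, which needs "it is in state N"; that is never established.

No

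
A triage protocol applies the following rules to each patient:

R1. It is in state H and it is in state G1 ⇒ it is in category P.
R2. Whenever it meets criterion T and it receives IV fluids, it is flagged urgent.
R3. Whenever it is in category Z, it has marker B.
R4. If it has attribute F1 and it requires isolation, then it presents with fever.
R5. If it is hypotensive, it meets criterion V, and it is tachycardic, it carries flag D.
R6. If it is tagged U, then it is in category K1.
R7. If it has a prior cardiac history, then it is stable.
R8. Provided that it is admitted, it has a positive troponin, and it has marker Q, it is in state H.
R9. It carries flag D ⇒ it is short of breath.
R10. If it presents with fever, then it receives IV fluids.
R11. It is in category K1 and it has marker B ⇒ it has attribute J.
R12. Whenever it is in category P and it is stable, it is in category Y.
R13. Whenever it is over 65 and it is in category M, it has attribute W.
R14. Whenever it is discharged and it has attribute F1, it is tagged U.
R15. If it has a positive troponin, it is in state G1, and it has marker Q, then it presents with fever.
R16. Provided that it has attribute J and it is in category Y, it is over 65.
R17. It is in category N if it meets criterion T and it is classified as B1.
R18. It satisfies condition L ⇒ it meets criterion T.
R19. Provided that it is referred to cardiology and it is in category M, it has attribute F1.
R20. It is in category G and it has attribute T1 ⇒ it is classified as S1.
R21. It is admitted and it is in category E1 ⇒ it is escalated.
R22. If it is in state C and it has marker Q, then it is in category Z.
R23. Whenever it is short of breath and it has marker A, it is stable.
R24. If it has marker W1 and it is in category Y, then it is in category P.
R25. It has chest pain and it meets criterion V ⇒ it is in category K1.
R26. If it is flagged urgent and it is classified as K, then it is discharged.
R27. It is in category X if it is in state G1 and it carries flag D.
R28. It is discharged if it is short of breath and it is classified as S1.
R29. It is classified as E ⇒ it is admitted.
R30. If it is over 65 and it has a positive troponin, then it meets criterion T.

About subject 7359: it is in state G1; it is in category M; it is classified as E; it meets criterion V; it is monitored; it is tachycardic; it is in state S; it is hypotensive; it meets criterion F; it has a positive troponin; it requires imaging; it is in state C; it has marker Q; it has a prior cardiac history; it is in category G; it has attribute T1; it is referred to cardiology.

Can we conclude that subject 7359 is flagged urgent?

By R5 (it is hypotensive, it meets criterion V, it is tachycardic): it carries flag D.
By R7 (it has a prior cardiac history): it is stable.
By R9 (it carries flag D): it is short of breath.
By R15 (it has a positive troponin, it is in state G1, it has marker Q): it presents with fever.
By R19 (it is referred to cardiology, it is in category M): it has attribute F1.
By R20 (it is in category G, it has attribute T1): it is classified as S1.
By R22 (it is in state C, it has marker Q): it is in category Z.
By R28 (it is short of breath, it is classified as S1): it is discharged.
By R29 (it is classified as E): it is admitted.
By R3 (it is in category Z): it has marker B.
By R8 (it is admitted, it has a positive troponin, it has marker Q): it is in state H.
By R10 (it presents with fever): it receives IV fluids.
By R14 (it is discharged, it has attribute F1): it is tagged U.
By R1 (it is in state H, it is in state G1): it is in category P.
By R6 (it is tagged U): it is in category K1.
By R11 (it is in category K1, it has marker B): it has attribute J.
By R12 (it is in category P, it is stable): it is in category Y.
By R16 (it has attribute J, it is in category Y): it is over 65.
By R30 (it is over 65, it has a positive troponin): it meets criterion T.
By R2 (it meets criterion T, it receives IV fluids): it is flagged urgent.

Yes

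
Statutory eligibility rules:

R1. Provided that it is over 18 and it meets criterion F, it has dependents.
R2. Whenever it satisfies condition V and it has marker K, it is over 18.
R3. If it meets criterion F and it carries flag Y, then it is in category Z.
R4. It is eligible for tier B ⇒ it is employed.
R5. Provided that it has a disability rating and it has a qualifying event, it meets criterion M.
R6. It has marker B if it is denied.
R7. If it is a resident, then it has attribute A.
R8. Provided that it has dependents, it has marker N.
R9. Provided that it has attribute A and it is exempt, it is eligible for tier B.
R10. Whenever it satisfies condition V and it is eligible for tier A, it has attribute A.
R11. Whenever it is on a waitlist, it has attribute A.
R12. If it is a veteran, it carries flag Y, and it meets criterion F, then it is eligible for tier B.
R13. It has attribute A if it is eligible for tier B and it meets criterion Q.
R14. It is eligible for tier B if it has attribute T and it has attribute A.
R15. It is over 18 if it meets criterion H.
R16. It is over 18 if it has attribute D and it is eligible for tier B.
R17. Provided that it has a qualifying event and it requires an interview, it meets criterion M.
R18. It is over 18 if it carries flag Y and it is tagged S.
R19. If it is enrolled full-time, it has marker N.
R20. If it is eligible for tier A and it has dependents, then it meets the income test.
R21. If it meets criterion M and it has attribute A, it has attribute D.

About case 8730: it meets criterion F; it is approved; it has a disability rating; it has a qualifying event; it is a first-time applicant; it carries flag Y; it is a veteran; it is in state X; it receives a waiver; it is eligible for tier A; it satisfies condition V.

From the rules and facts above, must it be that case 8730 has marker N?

By R5 (it has a disability rating, it has a qualifying event): it meets criterion M.
By R10 (it satisfies condition V, it is eligible for tier A): it has attribute A.
By R12 (it is a veteran, it carries flag Y, it meets criterion F): it is eligible for tier B.
By R21 (it meets criterion M, it has attribute A): it has attribute D.
By R16 (it has attribute D, it is eligible for tier B): it is over 18.
By R1 (it is over 18, it meets criterion F): it has dependents.
By R8 (it has dependents): it has marker N.

Yes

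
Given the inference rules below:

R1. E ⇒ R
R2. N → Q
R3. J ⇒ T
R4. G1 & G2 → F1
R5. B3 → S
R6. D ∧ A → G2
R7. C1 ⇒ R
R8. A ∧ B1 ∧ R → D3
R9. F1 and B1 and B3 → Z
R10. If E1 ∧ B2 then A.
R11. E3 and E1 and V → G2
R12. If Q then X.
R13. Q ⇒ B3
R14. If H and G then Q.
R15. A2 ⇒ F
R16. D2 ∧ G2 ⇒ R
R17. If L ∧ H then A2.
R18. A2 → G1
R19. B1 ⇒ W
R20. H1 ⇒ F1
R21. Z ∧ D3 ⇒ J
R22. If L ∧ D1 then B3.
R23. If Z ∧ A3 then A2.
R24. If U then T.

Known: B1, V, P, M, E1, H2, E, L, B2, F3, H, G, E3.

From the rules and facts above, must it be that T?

R  (by R1: E)
A  (by R10: E1, B2)
G2  (by R11: E3, E1, V)
Q  (by R14: H, G)
A2  (by R17: L, H)
G1  (by R18: A2)
F1  (by R4: G1, G2)
D3  (by R8: A, B1, R)
B3  (by R13: Q)
Z  (by R9: F1, B1, B3)
J  (by R21: Z, D3)
T  (by R3: J)

Yes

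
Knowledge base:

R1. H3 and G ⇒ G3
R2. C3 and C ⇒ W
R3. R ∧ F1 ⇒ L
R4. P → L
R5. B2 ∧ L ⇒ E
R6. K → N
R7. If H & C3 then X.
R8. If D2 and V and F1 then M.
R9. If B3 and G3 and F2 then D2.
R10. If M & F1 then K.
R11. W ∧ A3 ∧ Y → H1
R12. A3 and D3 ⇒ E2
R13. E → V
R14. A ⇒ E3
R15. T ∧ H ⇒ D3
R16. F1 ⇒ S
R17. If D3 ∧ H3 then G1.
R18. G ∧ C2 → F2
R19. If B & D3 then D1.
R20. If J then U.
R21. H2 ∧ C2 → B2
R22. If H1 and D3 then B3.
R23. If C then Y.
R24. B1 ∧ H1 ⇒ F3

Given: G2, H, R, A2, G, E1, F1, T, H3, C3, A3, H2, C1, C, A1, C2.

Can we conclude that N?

Yes

G3  (by R1: H3, G)
W  (by R2: C3, C)
L  (by R3: R, F1)
D3  (by R15: T, H)
F2  (by R18: G, C2)
B2  (by R21: H2, C2)
Y  (by R23: C)
E  (by R5: B2, L)
H1  (by R11: W, A3, Y)
V  (by R13: E)
B3  (by R22: H1, D3)
D2  (by R9: B3, G3, F2)
M  (by R8: D2, V, F1)
K  (by R10: M, F1)
N  (by R6: K)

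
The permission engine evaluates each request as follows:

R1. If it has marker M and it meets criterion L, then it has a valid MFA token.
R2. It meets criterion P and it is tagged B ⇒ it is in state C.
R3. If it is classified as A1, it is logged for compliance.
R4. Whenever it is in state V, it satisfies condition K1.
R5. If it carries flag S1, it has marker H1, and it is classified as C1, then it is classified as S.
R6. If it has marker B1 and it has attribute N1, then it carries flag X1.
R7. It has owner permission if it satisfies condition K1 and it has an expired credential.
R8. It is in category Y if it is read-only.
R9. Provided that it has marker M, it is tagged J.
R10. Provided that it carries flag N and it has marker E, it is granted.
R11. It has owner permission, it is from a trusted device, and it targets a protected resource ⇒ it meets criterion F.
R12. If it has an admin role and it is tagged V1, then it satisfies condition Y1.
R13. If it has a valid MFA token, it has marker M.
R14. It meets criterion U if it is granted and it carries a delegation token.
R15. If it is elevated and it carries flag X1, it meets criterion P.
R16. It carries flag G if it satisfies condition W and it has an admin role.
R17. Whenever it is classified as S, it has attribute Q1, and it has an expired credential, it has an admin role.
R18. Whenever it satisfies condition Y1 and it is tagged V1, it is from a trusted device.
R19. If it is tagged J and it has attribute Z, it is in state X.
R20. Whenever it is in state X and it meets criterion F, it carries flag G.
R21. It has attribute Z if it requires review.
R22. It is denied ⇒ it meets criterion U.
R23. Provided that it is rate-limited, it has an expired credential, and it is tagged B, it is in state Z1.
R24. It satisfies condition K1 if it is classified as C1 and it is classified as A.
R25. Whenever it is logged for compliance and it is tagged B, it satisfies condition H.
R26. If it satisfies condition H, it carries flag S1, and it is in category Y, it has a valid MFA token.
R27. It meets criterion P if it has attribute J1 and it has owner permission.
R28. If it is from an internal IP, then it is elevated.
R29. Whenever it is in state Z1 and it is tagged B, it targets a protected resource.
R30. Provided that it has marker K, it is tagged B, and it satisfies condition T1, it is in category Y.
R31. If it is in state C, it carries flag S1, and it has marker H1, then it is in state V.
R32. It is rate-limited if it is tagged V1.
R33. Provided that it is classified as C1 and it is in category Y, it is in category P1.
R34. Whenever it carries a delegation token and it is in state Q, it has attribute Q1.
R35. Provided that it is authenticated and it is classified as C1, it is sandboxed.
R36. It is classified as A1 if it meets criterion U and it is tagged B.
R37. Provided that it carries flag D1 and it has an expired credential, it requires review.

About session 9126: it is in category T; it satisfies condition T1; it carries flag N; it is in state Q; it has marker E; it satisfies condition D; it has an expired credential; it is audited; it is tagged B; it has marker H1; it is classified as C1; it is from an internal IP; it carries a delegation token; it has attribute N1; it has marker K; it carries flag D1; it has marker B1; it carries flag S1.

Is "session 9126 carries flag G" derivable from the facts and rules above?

Forward chaining from the given facts derives: is classified as S, carries flag X1, is granted, meets criterion U, is elevated, is in category Y, is in category P1, has attribute Q1, is classified as A1, requires review, is logged for compliance, meets criterion P, has an admin role, has attribute Z, satisfies condition H, has a valid MFA token, is in state C, has marker M, is in state V, satisfies condition K1, has owner permission, is tagged J, is in state X.
Rules concluding "it carries flag G": R16 needs "it satisfies condition W"; R20 needs "it meets criterion F" — none of these are established.

No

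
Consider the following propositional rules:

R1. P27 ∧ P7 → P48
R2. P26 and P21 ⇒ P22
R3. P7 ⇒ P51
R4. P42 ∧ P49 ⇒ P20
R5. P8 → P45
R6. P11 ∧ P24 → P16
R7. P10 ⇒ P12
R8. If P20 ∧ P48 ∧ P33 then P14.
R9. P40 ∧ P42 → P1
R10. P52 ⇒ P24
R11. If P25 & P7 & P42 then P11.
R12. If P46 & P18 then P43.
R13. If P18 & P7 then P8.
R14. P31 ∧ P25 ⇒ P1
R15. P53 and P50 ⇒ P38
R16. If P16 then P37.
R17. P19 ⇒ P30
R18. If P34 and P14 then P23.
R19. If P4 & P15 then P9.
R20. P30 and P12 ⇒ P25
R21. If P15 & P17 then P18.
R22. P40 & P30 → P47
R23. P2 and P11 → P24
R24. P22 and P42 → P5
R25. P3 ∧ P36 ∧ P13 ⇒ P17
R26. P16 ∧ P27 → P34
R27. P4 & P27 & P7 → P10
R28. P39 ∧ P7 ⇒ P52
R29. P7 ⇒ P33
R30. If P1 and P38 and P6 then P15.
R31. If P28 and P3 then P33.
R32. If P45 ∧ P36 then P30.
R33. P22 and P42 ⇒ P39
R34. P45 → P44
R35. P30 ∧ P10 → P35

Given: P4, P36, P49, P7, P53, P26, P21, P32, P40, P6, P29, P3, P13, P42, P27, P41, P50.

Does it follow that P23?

Yes

P48  (by R1: P27, P7)
P22  (by R2: P26, P21)
P20  (by R4: P42, P49)
P1  (by R9: P40, P42)
P38  (by R15: P53, P50)
P17  (by R25: P3, P36, P13)
P10  (by R27: P4, P27, P7)
P33  (by R29: P7)
P15  (by R30: P1, P38, P6)
P39  (by R33: P22, P42)
P12  (by R7: P10)
P14  (by R8: P20, P48, P33)
P18  (by R21: P15, P17)
P52  (by R28: P39, P7)
P24  (by R10: P52)
P8  (by R13: P18, P7)
P45  (by R5: P8)
P30  (by R32: P45, P36)
P25  (by R20: P30, P12)
P11  (by R11: P25, P7, P42)
P16  (by R6: P11, P24)
P34  (by R26: P16, P27)
P23  (by R18: P34, P14)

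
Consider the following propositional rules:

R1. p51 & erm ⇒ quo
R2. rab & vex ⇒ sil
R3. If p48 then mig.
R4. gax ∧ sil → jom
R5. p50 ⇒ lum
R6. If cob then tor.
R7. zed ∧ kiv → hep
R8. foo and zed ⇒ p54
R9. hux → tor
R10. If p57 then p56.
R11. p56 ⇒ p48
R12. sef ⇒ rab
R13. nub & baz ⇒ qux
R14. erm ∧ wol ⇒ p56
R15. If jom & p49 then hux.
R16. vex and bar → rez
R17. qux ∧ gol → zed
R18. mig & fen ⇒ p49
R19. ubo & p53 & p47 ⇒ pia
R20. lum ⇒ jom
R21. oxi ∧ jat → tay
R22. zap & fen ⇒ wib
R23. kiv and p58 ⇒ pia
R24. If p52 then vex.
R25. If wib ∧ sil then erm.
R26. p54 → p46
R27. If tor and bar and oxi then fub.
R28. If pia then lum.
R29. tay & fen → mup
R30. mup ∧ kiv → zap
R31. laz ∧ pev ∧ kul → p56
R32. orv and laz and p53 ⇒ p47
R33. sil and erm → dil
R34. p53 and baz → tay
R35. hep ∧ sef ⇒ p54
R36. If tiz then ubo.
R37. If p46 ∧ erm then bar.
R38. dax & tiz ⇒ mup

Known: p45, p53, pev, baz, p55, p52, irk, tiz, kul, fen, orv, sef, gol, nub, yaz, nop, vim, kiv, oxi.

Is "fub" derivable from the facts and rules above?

No

Forward chaining from the given facts derives: rab, qux, zed, vex, tay, ubo, sil, hep, mup, zap, p54, wib, erm, p46, dil, bar, rez.
The only rule concluding fub is R27, which needs tor; that is never established.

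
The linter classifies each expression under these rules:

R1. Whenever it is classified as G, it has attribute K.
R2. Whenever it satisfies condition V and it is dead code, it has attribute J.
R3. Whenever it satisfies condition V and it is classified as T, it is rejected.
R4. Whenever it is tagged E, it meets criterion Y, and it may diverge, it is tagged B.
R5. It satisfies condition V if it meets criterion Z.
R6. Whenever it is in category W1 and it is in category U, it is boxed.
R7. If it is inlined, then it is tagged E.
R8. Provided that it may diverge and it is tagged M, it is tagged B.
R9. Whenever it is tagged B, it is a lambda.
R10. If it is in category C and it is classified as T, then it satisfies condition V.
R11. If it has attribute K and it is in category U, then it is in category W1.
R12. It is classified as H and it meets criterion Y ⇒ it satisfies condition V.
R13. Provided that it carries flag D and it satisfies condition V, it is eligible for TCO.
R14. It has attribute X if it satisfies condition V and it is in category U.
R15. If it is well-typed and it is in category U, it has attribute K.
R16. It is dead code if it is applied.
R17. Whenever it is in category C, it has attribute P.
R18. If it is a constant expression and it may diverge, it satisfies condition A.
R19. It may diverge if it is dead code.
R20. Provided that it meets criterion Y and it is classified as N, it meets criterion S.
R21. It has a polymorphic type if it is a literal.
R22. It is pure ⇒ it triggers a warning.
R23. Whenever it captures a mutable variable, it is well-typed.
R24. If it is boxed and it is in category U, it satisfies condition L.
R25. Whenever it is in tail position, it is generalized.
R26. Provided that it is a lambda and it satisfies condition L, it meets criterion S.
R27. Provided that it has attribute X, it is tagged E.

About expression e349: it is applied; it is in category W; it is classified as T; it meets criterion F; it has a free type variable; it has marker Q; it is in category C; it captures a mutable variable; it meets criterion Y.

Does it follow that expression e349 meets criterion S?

No

Forward chaining from the given facts derives: satisfies condition V, is dead code, has attribute P, may diverge, is well-typed, has attribute J, is rejected.
Rules concluding "it meets criterion S": R20 needs "it is classified as N"; R26 needs "it is a lambda" — none of these are established.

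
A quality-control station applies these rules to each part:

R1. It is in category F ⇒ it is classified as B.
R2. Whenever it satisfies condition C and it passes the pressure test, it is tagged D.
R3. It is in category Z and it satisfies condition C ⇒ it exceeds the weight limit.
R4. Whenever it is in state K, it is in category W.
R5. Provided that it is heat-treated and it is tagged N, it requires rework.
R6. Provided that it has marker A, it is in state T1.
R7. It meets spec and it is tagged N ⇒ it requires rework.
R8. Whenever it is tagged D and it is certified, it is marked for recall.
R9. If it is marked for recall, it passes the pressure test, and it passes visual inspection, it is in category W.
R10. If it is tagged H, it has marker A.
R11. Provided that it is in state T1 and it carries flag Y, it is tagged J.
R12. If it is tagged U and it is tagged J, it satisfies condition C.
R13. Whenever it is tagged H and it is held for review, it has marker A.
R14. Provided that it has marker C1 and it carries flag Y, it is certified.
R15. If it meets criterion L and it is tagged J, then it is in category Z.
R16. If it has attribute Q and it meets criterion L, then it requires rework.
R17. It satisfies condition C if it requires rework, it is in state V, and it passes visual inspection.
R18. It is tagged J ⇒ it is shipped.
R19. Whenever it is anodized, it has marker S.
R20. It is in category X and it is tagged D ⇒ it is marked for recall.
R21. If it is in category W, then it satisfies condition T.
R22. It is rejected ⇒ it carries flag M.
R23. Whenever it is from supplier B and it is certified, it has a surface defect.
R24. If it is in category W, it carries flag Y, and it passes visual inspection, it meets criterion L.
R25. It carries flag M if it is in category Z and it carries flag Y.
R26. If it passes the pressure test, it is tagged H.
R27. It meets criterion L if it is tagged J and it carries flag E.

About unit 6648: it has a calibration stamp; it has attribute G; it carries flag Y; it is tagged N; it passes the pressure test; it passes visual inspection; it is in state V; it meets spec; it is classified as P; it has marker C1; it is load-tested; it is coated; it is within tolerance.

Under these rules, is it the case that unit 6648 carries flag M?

By R7 (it meets spec, it is tagged N): it requires rework.
By R14 (it has marker C1, it carries flag Y): it is certified.
By R17 (it requires rework, it is in state V, it passes visual inspection): it satisfies condition C.
By R26 (it passes the pressure test): it is tagged H.
By R2 (it satisfies condition C, it passes the pressure test): it is tagged D.
By R8 (it is tagged D, it is certified): it is marked for recall.
By R9 (it is marked for recall, it passes the pressure test, it passes visual inspection): it is in category W.
By R10 (it is tagged H): it has marker A.
By R24 (it is in category W, it carries flag Y, it passes visual inspection): it meets criterion L.
By R6 (it has marker A): it is in state T1.
By R11 (it is in state T1, it carries flag Y): it is tagged J.
By R15 (it meets criterion L, it is tagged J): it is in category Z.
By R25 (it is in category Z, it carries flag Y): it carries flag M.

Yes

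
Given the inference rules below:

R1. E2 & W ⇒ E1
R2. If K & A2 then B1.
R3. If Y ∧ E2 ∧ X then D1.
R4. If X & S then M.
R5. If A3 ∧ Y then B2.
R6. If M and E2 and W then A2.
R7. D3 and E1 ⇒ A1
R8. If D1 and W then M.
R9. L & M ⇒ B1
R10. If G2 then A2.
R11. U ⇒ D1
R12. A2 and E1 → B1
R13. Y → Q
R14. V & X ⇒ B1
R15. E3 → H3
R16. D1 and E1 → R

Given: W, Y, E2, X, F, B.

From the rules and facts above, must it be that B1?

Yes

E1  (by R1: E2, W)
D1  (by R3: Y, E2, X)
M  (by R8: D1, W)
A2  (by R6: M, E2, W)
B1  (by R12: A2, E1)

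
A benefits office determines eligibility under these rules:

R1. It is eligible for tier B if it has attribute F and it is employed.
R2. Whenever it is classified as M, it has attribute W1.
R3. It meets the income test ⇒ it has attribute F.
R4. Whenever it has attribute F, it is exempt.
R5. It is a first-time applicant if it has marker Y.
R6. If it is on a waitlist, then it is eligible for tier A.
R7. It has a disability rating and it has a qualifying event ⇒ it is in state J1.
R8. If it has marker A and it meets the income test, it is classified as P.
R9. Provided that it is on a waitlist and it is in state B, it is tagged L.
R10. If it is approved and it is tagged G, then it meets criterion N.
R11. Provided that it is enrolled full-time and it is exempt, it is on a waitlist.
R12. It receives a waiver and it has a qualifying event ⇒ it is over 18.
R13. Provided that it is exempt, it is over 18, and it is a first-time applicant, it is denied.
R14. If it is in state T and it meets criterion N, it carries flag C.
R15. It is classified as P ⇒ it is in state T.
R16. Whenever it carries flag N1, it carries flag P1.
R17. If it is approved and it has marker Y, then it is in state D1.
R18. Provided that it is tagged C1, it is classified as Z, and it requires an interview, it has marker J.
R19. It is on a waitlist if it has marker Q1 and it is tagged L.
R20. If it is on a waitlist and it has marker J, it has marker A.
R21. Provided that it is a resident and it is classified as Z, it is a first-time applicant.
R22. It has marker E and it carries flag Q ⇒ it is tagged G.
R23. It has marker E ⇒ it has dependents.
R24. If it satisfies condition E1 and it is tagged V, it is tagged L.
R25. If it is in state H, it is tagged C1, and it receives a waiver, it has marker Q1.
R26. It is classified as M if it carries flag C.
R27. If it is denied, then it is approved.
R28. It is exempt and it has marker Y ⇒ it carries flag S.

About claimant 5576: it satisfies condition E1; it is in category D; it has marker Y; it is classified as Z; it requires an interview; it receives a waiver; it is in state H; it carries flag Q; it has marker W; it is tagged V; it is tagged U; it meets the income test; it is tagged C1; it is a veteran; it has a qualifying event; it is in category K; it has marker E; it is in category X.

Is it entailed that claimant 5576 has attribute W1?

Yes

By R3 (it meets the income test): it has attribute F.
By R4 (it has attribute F): it is exempt.
By R5 (it has marker Y): it is a first-time applicant.
By R12 (it receives a waiver, it has a qualifying event): it is over 18.
By R13 (it is exempt, it is over 18, it is a first-time applicant): it is denied.
By R18 (it is tagged C1, it is classified as Z, it requires an interview): it has marker J.
By R22 (it has marker E, it carries flag Q): it is tagged G.
By R24 (it satisfies condition E1, it is tagged V): it is tagged L.
By R25 (it is in state H, it is tagged C1, it receives a waiver): it has marker Q1.
By R27 (it is denied): it is approved.
By R10 (it is approved, it is tagged G): it meets criterion N.
By R19 (it has marker Q1, it is tagged L): it is on a waitlist.
By R20 (it is on a waitlist, it has marker J): it has marker A.
By R8 (it has marker A, it meets the income test): it is classified as P.
By R15 (it is classified as P): it is in state T.
By R14 (it is in state T, it meets criterion N): it carries flag C.
By R26 (it carries flag C): it is classified as M.
By R2 (it is classified as M): it has attribute W1.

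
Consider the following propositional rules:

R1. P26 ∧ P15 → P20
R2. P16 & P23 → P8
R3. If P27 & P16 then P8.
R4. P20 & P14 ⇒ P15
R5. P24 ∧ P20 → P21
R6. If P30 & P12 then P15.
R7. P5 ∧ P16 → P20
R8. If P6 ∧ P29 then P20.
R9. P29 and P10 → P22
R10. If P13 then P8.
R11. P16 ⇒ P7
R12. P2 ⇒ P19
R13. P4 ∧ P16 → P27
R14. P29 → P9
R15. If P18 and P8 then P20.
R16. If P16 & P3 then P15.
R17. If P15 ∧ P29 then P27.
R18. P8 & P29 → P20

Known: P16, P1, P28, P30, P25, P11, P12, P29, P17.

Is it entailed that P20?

Yes

P15  (by R6: P30, P12)
P27  (by R17: P15, P29)
P8  (by R3: P27, P16)
P20  (by R18: P8, P29)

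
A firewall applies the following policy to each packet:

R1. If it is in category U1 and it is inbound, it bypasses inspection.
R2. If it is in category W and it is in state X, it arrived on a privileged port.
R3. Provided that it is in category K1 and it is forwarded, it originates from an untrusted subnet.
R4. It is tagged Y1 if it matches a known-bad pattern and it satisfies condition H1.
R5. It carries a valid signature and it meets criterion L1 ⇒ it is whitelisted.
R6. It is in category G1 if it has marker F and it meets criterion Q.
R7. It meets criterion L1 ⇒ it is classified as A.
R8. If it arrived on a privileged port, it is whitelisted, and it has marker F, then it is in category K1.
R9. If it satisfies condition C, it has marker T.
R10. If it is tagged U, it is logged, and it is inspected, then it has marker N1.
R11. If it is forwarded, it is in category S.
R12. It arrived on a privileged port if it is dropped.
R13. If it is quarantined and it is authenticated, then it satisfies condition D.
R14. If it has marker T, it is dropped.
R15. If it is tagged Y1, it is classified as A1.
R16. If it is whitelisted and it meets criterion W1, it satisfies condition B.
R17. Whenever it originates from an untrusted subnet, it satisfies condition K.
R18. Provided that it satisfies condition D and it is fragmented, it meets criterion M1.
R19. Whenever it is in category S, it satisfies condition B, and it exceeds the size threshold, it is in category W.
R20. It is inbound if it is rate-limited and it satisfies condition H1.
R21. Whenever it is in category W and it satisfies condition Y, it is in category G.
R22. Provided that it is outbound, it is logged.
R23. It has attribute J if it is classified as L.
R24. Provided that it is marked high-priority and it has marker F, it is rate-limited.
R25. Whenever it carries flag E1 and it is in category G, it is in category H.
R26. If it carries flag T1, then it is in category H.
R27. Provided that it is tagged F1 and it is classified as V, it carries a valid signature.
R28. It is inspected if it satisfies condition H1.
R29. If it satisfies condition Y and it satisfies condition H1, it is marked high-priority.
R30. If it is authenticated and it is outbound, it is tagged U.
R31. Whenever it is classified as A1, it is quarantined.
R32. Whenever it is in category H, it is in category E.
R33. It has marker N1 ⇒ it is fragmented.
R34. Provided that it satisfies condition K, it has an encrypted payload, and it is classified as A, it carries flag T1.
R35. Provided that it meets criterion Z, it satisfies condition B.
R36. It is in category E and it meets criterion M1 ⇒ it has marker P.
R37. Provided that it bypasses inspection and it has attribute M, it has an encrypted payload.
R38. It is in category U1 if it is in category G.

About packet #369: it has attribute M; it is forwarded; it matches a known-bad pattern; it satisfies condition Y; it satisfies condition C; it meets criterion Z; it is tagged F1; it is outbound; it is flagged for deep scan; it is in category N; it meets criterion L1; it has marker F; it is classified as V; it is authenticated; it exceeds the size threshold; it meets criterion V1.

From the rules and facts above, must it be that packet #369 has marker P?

Forward chaining from the given facts derives: is classified as A, has marker T, is in category S, is dropped, is logged, carries a valid signature, is tagged U, satisfies condition B, is whitelisted, arrived on a privileged port, is in category W, is in category G, is in category U1, is in category K1, originates from an untrusted subnet, satisfies condition K.
The only rule concluding "it has marker P" is R36, which needs "it is in category E"; that is never established.

No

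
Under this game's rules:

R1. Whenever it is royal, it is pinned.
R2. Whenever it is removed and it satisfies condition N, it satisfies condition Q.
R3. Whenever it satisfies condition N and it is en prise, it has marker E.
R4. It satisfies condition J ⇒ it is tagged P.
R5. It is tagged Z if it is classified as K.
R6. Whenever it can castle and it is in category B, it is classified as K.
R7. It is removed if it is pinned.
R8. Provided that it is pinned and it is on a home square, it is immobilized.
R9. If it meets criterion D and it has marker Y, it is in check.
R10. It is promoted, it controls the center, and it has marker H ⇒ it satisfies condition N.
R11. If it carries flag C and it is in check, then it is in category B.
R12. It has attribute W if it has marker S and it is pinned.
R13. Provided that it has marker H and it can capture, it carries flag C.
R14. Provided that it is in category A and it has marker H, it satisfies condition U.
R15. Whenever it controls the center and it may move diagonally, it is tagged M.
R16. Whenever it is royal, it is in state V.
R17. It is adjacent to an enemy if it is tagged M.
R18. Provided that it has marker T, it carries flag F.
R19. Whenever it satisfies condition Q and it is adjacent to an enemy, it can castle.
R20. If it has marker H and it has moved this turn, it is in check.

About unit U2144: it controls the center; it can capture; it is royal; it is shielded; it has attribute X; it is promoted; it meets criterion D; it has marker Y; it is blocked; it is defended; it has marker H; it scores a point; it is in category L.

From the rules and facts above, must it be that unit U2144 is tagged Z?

No

Forward chaining from the given facts derives: is pinned, is removed, is in check, satisfies condition N, carries flag C, is in state V, satisfies condition Q, is in category B.
The only rule concluding "it is tagged Z" is R5, which needs "it is classified as K"; that is never established.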